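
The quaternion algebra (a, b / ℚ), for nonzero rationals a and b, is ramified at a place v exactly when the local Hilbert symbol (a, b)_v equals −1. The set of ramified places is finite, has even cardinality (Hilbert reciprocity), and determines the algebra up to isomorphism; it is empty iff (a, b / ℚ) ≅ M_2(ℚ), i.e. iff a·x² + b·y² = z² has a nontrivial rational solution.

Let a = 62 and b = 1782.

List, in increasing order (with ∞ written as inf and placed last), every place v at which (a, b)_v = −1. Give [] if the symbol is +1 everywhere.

[11, 31]

(a, b) ≡ (62, 22) mod (ℚ^×)²; places V = {2, 3, 11, 31, ∞}.
(a,b)_11: α=0, u≡7; β=1, v≡8 (mod 11); (7|11)=-1, (8|11)=-1; sign (−1)^0·-1^1·-1^0 = -1.
(a,b)_3: α=0, u≡2; β=4, v≡1 (mod 3); (2|3)=-1, (1|3)=+1; sign (−1)^0·-1^4·+1^0 = +1.
(a,b)_31: α=1, u≡2; β=0, v≡15 (mod 31); (2|31)=+1, (15|31)=-1; sign (−1)^0·+1^0·-1^1 = -1.
(a,b)_∞: sgn(62)=+, sgn(22)=+, so +1.
(a,b)_2: α=1, β=1; u≡7, v≡3 (mod 8); ε(u)ε(v)=1·1, αω(v)=1·1, βω(u)=1·0; sum ≡ 0  ⇒  +1.
(62, 22 / ℚ) ramifies at {11, 31}: a division algebra.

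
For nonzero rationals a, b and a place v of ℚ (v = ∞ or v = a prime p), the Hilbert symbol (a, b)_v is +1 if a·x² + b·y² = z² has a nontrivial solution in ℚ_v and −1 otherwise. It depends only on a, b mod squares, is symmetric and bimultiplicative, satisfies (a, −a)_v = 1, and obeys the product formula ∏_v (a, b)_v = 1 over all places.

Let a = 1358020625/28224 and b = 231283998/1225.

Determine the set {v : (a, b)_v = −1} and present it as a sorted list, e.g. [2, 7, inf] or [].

[3, 19, 23, 43]

(a, b) ≡ (12857, 2622) mod (ℚ^×)²; places V = {2, 3, 5, 7, 11, 13, 19, 23, 43, ∞}.
(a,b)_5: α=4, u≡2; β=-2, v≡2 (mod 5); (2|5)=-1, (2|5)=-1; sign (−1)^0·-1^-2·-1^4 = +1.
(a,b)_11: α=0, u≡3; β=2, v≡3 (mod 11); (3|11)=+1, (3|11)=+1; sign (−1)^0·+1^2·+1^0 = +1.
(a,b)_∞: sgn(12857)=+, sgn(2622)=+, so +1.
(a,b)_43: α=1, u≡14; β=0, v≡32 (mod 43); (14|43)=+1, (32|43)=-1; sign (−1)^0·+1^0·-1^1 = -1.
(a,b)_23: α=1, u≡21; β=1, v≡7 (mod 23); (21|23)=-1, (7|23)=-1; sign (−1)^1·-1^1·-1^1 = -1.
(a,b)_13: α=3, u≡1; β=0, v≡12 (mod 13); (1|13)=+1, (12|13)=+1; sign (−1)^0·+1^0·+1^3 = +1.
(a,b)_19: α=0, u≡10; β=1, v≡4 (mod 19); (10|19)=-1, (4|19)=+1; sign (−1)^0·-1^1·+1^0 = -1.
(a,b)_3: α=-2, u≡2; β=7, v≡1 (mod 3); (2|3)=-1, (1|3)=+1; sign (−1)^0·-1^7·+1^-2 = -1.
(a,b)_2: α=-6, β=1; u≡1, v≡7 (mod 8); ε(u)ε(v)=0·1, αω(v)=-6·0, βω(u)=1·0; sum ≡ 0  ⇒  +1.
(a,b)_7: α=-2, u≡5; β=-2, v≡2 (mod 7); (5|7)=-1, (2|7)=+1; sign (−1)^0·-1^-2·+1^-2 = +1.
Ram(12857, 2622) = {3, 19, 23, 43}; no ℚ_3-point on the conic.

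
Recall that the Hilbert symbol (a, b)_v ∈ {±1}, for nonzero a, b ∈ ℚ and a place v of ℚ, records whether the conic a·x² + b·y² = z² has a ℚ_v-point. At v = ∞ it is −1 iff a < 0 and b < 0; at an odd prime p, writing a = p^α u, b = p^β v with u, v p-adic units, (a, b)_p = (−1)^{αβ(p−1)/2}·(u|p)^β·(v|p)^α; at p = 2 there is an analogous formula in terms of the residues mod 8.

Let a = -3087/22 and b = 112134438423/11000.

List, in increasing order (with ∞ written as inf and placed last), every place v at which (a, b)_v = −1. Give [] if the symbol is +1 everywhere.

[2, 7]

Mod squares: a ≡ -154, b ≡ 770. Check v ∈ {∞, 2, 3, 5, 7, 11, 41}.
v=3: a=3^2·(≡2), b=3^4·(≡2) mod 3; (2|3)=-1, (2|3)=-1; (−1)^{2·4·1}·(-1)^4·(-1)^2 = +1.
v=11: a=11^-1·(≡2), b=11^-1·(≡4) mod 11; (2|11)=-1, (4|11)=+1; (−1)^{-1·-1·5}·(-1)^-1·(+1)^-1 = +1.
v=7: a=7^3·(≡5), b=7^7·(≡6) mod 7; (5|7)=-1, (6|7)=-1; (−1)^{3·7·3}·(-1)^7·(-1)^3 = -1.
v=41: a=41^0·(≡33), b=41^2·(≡2) mod 41; (33|41)=+1, (2|41)=+1; (−1)^{0·2·20}·(+1)^2·(+1)^0 = +1.
v=2: v_2(a)=-1, v_2(b)=-3; units ≡ 3, 1 (mod 8); ε·ε+αω+βω = 1·0+-1·0+-3·1 ≡ 1  ⇒  (a,b)_2 = -1.
v=∞: -154 < 0 and 770 > 0  ⇒  (a,b)_∞ = +1.
v=5: a=5^0·(≡4), b=5^-3·(≡1) mod 5; (4|5)=+1, (1|5)=+1; (−1)^{0·-3·2}·(+1)^-3·(+1)^0 = +1.
(-154, 770 / ℚ) ramifies at {2, 7}: a division algebra.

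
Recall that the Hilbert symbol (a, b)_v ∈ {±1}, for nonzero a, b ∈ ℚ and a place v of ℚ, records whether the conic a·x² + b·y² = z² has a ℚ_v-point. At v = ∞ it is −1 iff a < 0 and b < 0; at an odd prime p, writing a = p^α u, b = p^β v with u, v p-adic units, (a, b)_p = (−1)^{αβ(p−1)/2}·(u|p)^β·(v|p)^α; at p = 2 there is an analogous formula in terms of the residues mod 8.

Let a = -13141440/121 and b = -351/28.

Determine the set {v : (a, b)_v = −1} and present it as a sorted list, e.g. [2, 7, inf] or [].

(a, b) ≡ (-15, -273) mod (ℚ^×)²; places V = {2, 3, 5, 7, 11, 13, ∞}.
(a,b)_5: α=1, u≡2; β=0, v≡3 (mod 5); (2|5)=-1, (3|5)=-1; sign (−1)^0·-1^0·-1^1 = -1.
(a,b)_3: α=5, u≡1; β=3, v≡2 (mod 3); (1|3)=+1, (2|3)=-1; sign (−1)^1·+1^3·-1^5 = +1.
(a,b)_13: α=2, u≡8; β=1, v≡6 (mod 13); (8|13)=-1, (6|13)=-1; sign (−1)^0·-1^1·-1^2 = -1.
(a,b)_∞: sgn(-15)=−, sgn(-273)=−, so -1.
(a,b)_2: α=6, β=-2; u≡1, v≡7 (mod 8); ε(u)ε(v)=0·1, αω(v)=6·0, βω(u)=-2·0; sum ≡ 0  ⇒  +1.
(a,b)_11: α=-2, u≡7; β=0, v≡2 (mod 11); (7|11)=-1, (2|11)=-1; sign (−1)^0·-1^0·-1^-2 = +1.
(a,b)_7: α=0, u≡5; β=-1, v≡5 (mod 7); (5|7)=-1, (5|7)=-1; sign (−1)^0·-1^-1·-1^0 = -1.
|Ram(-15, -273)| = 4, even; anisotropic at {5, 7, 13, ∞}.

[5, 7, 13, inf]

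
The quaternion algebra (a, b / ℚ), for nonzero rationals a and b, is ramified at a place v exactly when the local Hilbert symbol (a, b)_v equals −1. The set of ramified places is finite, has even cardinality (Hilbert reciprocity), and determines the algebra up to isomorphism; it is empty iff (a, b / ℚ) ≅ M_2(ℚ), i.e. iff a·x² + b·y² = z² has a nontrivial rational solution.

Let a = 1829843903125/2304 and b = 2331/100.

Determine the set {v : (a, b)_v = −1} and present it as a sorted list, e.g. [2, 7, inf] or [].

Mod squares: a ≡ 43645, b ≡ 259. Check v ∈ {∞, 2, 3, 5, 7, 29, 37, 43}.
v=29: a=29^1·(≡12), b=29^0·(≡12) mod 29; (12|29)=-1, (12|29)=-1; (−1)^{1·0·14}·(-1)^0·(-1)^1 = -1.
v=43: a=43^1·(≡5), b=43^0·(≡16) mod 43; (5|43)=-1, (16|43)=+1; (−1)^{1·0·21}·(-1)^0·(+1)^1 = +1.
v=3: a=3^-2·(≡1), b=3^2·(≡1) mod 3; (1|3)=+1, (1|3)=+1; (−1)^{-2·2·1}·(+1)^2·(+1)^-2 = +1.
v=∞: 43645 > 0 and 259 > 0  ⇒  (a,b)_∞ = +1.
v=5: a=5^5·(≡1), b=5^-2·(≡4) mod 5; (1|5)=+1, (4|5)=+1; (−1)^{5·-2·2}·(+1)^-2·(+1)^5 = +1.
v=7: a=7^3·(≡5), b=7^1·(≡2) mod 7; (5|7)=-1, (2|7)=+1; (−1)^{3·1·3}·(-1)^1·(+1)^3 = +1.
v=2: v_2(a)=-8, v_2(b)=-2; units ≡ 5, 3 (mod 8); ε·ε+αω+βω = 0·1+-8·1+-2·1 ≡ 0  ⇒  (a,b)_2 = +1.
v=37: a=37^2·(≡35), b=37^1·(≡1) mod 37; (35|37)=-1, (1|37)=+1; (−1)^{2·1·18}·(-1)^1·(+1)^2 = -1.
Ram(43645, 259) = {29, 37}; no ℚ_29-point on the conic.

[29, 37]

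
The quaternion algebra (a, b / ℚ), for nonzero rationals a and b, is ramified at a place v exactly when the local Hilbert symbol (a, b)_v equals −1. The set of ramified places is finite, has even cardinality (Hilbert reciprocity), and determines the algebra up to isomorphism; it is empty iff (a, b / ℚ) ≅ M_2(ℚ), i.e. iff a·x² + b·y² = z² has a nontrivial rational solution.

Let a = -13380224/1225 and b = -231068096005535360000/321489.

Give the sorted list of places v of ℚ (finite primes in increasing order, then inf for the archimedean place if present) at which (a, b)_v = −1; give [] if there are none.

[2, 13, 17, 19, 43, inf]

Mod squares: a ≡ -209066, b ≡ -33041. Check v ∈ {∞, 2, 3, 5, 7, 11, 13, 17, 19, 37, 43, 47}.
v=∞: -209066 < 0 and -33041 < 0  ⇒  (a,b)_∞ = -1.
v=19: a=19^0·(≡12), b=19^1·(≡5) mod 19; (12|19)=-1, (5|19)=+1; (−1)^{0·1·9}·(-1)^1·(+1)^0 = -1.
v=47: a=47^0·(≡6), b=47^1·(≡16) mod 47; (6|47)=+1, (16|47)=+1; (−1)^{0·1·23}·(+1)^1·(+1)^0 = +1.
v=37: a=37^0·(≡3), b=37^1·(≡29) mod 37; (3|37)=+1, (29|37)=-1; (−1)^{0·1·18}·(+1)^1·(-1)^0 = +1.
v=5: a=5^-2·(≡4), b=5^4·(≡1) mod 5; (4|5)=+1, (1|5)=+1; (−1)^{-2·4·2}·(+1)^4·(+1)^-2 = +1.
v=7: a=7^-2·(≡6), b=7^-2·(≡6) mod 7; (6|7)=-1, (6|7)=-1; (−1)^{-2·-2·3}·(-1)^-2·(-1)^-2 = +1.
v=11: a=11^1·(≡10), b=11^2·(≡9) mod 11; (10|11)=-1, (9|11)=+1; (−1)^{1·2·5}·(-1)^2·(+1)^1 = +1.
v=3: a=3^0·(≡1), b=3^-8·(≡1) mod 3; (1|3)=+1, (1|3)=+1; (−1)^{0·-8·1}·(+1)^-8·(+1)^0 = +1.
v=17: a=17^1·(≡11), b=17^2·(≡11) mod 17; (11|17)=-1, (11|17)=-1; (−1)^{1·2·8}·(-1)^2·(-1)^1 = -1.
v=13: a=13^1·(≡9), b=13^2·(≡7) mod 13; (9|13)=+1, (7|13)=-1; (−1)^{1·2·6}·(+1)^2·(-1)^1 = -1.
v=43: a=43^1·(≡40), b=43^2·(≡28) mod 43; (40|43)=+1, (28|43)=-1; (−1)^{1·2·21}·(+1)^2·(-1)^1 = -1.
v=2: v_2(a)=7, v_2(b)=10; units ≡ 3, 7 (mod 8); ε·ε+αω+βω = 1·1+7·0+10·1 ≡ 1  ⇒  (a,b)_2 = -1.
(-209066, -33041 / ℚ) ramifies at {2, 13, 17, 19, 43, ∞}: a division algebra.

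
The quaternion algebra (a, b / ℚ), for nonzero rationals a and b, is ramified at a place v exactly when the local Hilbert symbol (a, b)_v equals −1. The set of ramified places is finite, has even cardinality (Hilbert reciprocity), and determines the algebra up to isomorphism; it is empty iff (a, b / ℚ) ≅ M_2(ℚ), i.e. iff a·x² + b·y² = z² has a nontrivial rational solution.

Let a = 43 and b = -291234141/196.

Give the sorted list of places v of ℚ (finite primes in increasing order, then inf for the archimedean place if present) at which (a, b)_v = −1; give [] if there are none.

[2, 11, 37, 43]

(a, b) ≡ (43, -17501) mod (ℚ^×)²; places V = {2, 3, 7, 11, 37, 43, ∞}.
(a,b)_43: α=1, u≡1; β=3, v≡14 (mod 43); (1|43)=+1, (14|43)=+1; sign (−1)^1·+1^3·+1^1 = -1.
(a,b)_2: α=0, β=-2; u≡3, v≡3 (mod 8); ε(u)ε(v)=1·1, αω(v)=0·1, βω(u)=-2·1; sum ≡ 1  ⇒  -1.
(a,b)_∞: sgn(43)=+, sgn(-17501)=−, so +1.
(a,b)_7: α=0, u≡1; β=-2, v≡3 (mod 7); (1|7)=+1, (3|7)=-1; sign (−1)^0·+1^-2·-1^0 = +1.
(a,b)_37: α=0, u≡6; β=1, v≡17 (mod 37); (6|37)=-1, (17|37)=-1; sign (−1)^0·-1^1·-1^0 = -1.
(a,b)_3: α=0, u≡1; β=2, v≡1 (mod 3); (1|3)=+1, (1|3)=+1; sign (−1)^0·+1^2·+1^0 = +1.
(a,b)_11: α=0, u≡10; β=1, v≡4 (mod 11); (10|11)=-1, (4|11)=+1; sign (−1)^0·-1^1·+1^0 = -1.
(43, -17501 / ℚ) ramifies at {2, 11, 37, 43}: a division algebra.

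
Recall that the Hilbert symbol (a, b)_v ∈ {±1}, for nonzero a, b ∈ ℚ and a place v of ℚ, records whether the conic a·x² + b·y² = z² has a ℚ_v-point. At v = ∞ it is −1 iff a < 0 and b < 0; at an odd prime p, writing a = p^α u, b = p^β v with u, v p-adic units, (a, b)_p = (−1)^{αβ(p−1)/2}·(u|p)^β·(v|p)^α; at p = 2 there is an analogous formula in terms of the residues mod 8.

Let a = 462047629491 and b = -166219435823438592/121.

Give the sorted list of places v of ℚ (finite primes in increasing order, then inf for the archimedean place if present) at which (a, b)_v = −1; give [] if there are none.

Mod squares: a ≡ 3451, b ≡ -3. Check v ∈ {∞, 2, 3, 7, 11, 17, 19, 29}.
v=∞: 3451 > 0 and -3 < 0  ⇒  (a,b)_∞ = +1.
v=29: a=29^3·(≡2), b=29^4·(≡21) mod 29; (2|29)=-1, (21|29)=-1; (−1)^{3·4·14}·(-1)^4·(-1)^3 = -1.
v=11: a=11^0·(≡8), b=11^-2·(≡10) mod 11; (8|11)=-1, (10|11)=-1; (−1)^{0·-2·5}·(-1)^-2·(-1)^0 = +1.
v=7: a=7^3·(≡3), b=7^6·(≡4) mod 7; (3|7)=-1, (4|7)=+1; (−1)^{3·6·3}·(-1)^6·(+1)^3 = +1.
v=2: v_2(a)=0, v_2(b)=8; units ≡ 3, 5 (mod 8); ε·ε+αω+βω = 1·0+0·1+8·1 ≡ 0  ⇒  (a,b)_2 = +1.
v=3: a=3^2·(≡1), b=3^3·(≡2) mod 3; (1|3)=+1, (2|3)=-1; (−1)^{2·3·1}·(+1)^3·(-1)^2 = +1.
v=19: a=19^2·(≡12), b=19^0·(≡11) mod 19; (12|19)=-1, (11|19)=+1; (−1)^{2·0·9}·(-1)^0·(+1)^2 = +1.
v=17: a=17^1·(≡15), b=17^2·(≡10) mod 17; (15|17)=+1, (10|17)=-1; (−1)^{1·2·8}·(+1)^2·(-1)^1 = -1.
|Ram(3451, -3)| = 2, even; anisotropic at {17, 29}.

[17, 29]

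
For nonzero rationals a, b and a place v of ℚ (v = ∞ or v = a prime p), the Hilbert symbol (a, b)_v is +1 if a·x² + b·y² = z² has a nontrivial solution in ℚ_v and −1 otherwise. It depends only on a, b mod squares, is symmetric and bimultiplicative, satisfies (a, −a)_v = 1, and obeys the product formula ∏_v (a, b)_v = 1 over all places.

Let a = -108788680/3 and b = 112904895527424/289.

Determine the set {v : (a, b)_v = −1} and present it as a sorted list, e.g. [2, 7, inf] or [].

[]

Mod squares: a ≡ -3990, b ≡ 5434. Check v ∈ {∞, 2, 3, 5, 7, 11, 13, 17, 19}.
v=3: a=3^-1·(≡2), b=3^4·(≡1) mod 3; (2|3)=-1, (1|3)=+1; (−1)^{-1·4·1}·(-1)^4·(+1)^-1 = +1.
v=11: a=11^2·(≡9), b=11^3·(≡8) mod 11; (9|11)=+1, (8|11)=-1; (−1)^{2·3·5}·(+1)^3·(-1)^2 = +1.
v=2: v_2(a)=3, v_2(b)=9; units ≡ 5, 5 (mod 8); ε·ε+αω+βω = 0·0+3·1+9·1 ≡ 0  ⇒  (a,b)_2 = +1.
v=7: a=7^1·(≡2), b=7^2·(≡4) mod 7; (2|7)=+1, (4|7)=+1; (−1)^{1·2·3}·(+1)^2·(+1)^1 = +1.
v=5: a=5^1·(≡3), b=5^0·(≡1) mod 5; (3|5)=-1, (1|5)=+1; (−1)^{1·0·2}·(-1)^0·(+1)^1 = +1.
v=19: a=19^1·(≡2), b=19^1·(≡6) mod 19; (2|19)=-1, (6|19)=+1; (−1)^{1·1·9}·(-1)^1·(+1)^1 = +1.
v=13: a=13^2·(≡9), b=13^3·(≡5) mod 13; (9|13)=+1, (5|13)=-1; (−1)^{2·3·6}·(+1)^3·(-1)^2 = +1.
v=∞: -3990 < 0 and 5434 > 0  ⇒  (a,b)_∞ = +1.
v=17: a=17^0·(≡5), b=17^-2·(≡11) mod 17; (5|17)=-1, (11|17)=-1; (−1)^{0·-2·8}·(-1)^-2·(-1)^0 = +1.
Every local symbol is +1, so the conic -3990·x² + 5434·y² = z² has ℚ_v-points for all v and hence a ℚ-point; (a, b / ℚ) ≅ M_2(ℚ).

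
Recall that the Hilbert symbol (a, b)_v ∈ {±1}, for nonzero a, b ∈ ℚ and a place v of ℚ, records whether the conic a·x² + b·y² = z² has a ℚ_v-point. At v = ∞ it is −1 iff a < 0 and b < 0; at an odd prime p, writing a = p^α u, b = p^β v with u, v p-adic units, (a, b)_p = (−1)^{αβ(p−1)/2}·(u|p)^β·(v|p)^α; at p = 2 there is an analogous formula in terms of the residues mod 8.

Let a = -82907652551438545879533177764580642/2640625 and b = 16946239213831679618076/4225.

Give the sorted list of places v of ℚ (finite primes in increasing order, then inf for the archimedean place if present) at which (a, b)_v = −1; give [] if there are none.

[2, 17]

Mod squares: a ≡ -24242, b ≡ 31. Check v ∈ {∞, 2, 3, 5, 7, 13, 17, 23, 31}.
v=23: a=23^3·(≡16), b=23^2·(≡6) mod 23; (16|23)=+1, (6|23)=+1; (−1)^{3·2·11}·(+1)^2·(+1)^3 = +1.
v=∞: -24242 < 0 and 31 > 0  ⇒  (a,b)_∞ = +1.
v=2: v_2(a)=1, v_2(b)=2; units ≡ 7, 7 (mod 8); ε·ε+αω+βω = 1·1+1·0+2·0 ≡ 1  ⇒  (a,b)_2 = -1.
v=17: a=17^3·(≡8), b=17^2·(≡3) mod 17; (8|17)=+1, (3|17)=-1; (−1)^{3·2·8}·(+1)^2·(-1)^3 = -1.
v=13: a=13^-2·(≡3), b=13^-2·(≡11) mod 13; (3|13)=+1, (11|13)=-1; (−1)^{-2·-2·6}·(+1)^-2·(-1)^-2 = +1.
v=5: a=5^-6·(≡2), b=5^-2·(≡4) mod 5; (2|5)=-1, (4|5)=+1; (−1)^{-6·-2·2}·(-1)^-2·(+1)^-6 = +1.
v=31: a=31^5·(≡22), b=31^3·(≡19) mod 31; (22|31)=-1, (19|31)=+1; (−1)^{5·3·15}·(-1)^3·(+1)^5 = +1.
v=7: a=7^6·(≡3), b=7^4·(≡6) mod 7; (3|7)=-1, (6|7)=-1; (−1)^{6·4·3}·(-1)^4·(-1)^6 = +1.
v=3: a=3^30·(≡1), b=3^18·(≡1) mod 3; (1|3)=+1, (1|3)=+1; (−1)^{30·18·1}·(+1)^18·(+1)^30 = +1.
(-24242, 31 / ℚ) ramifies at {2, 17}: a division algebra.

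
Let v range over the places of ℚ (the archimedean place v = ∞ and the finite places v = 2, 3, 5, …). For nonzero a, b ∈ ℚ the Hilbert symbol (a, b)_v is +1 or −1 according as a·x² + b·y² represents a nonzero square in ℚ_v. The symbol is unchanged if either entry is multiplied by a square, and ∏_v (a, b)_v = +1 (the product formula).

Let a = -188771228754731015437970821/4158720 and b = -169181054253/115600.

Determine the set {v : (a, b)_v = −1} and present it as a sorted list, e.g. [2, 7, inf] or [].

(a, b) ≡ (-47705, -42253) mod (ℚ^×)²; places V = {2, 3, 5, 7, 17, 19, 23, 29, 31, 47, ∞}.
(a,b)_19: α=-2, u≡17; β=0, v≡8 (mod 19); (17|19)=+1, (8|19)=-1; sign (−1)^0·+1^0·-1^-2 = +1.
(a,b)_47: α=3, u≡23; β=1, v≡26 (mod 47); (23|47)=-1, (26|47)=-1; sign (−1)^1·-1^1·-1^3 = -1.
(a,b)_31: α=4, u≡4; β=1, v≡10 (mod 31); (4|31)=+1, (10|31)=+1; sign (−1)^0·+1^1·+1^4 = +1.
(a,b)_2: α=-8, β=-4; u≡7, v≡3 (mod 8); ε(u)ε(v)=1·1, αω(v)=-8·1, βω(u)=-4·0; sum ≡ 1  ⇒  -1.
(a,b)_23: α=4, u≡19; β=2, v≡21 (mod 23); (19|23)=-1, (21|23)=-1; sign (−1)^0·-1^2·-1^4 = +1.
(a,b)_5: α=-1, u≡1; β=-2, v≡3 (mod 5); (1|5)=+1, (3|5)=-1; sign (−1)^0·+1^-2·-1^-1 = -1.
(a,b)_∞: sgn(-47705)=−, sgn(-42253)=−, so -1.
(a,b)_29: α=5, u≡11; β=3, v≡28 (mod 29); (11|29)=-1, (28|29)=+1; sign (−1)^0·-1^3·+1^5 = -1.
(a,b)_17: α=0, u≡10; β=-2, v≡8 (mod 17); (10|17)=-1, (8|17)=+1; sign (−1)^0·-1^-2·+1^0 = +1.
(a,b)_3: α=-2, u≡1; β=2, v≡2 (mod 3); (1|3)=+1, (2|3)=-1; sign (−1)^0·+1^2·-1^-2 = +1.
(a,b)_7: α=3, u≡6; β=0, v≡3 (mod 7); (6|7)=-1, (3|7)=-1; sign (−1)^0·-1^0·-1^3 = -1.
(-47705, -42253 / ℚ) ramifies at {2, 5, 7, 29, 47, ∞}: a division algebra.

[2, 5, 7, 29, 47, inf]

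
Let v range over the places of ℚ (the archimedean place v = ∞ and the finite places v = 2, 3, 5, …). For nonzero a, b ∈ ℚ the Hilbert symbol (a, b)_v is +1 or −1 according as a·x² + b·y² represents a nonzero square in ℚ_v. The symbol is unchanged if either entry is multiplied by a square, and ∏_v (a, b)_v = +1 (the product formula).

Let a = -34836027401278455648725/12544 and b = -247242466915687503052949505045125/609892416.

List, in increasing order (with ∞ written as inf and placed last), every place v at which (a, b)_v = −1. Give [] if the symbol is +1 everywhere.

[2, 11, 13, 17, 29, inf]

Mod squares: a ≡ -6220181, b ≡ -376805. Check v ∈ {∞, 2, 3, 5, 7, 11, 13, 17, 29, 31, 37}.
v=17: a=17^1·(≡8), b=17^1·(≡5) mod 17; (8|17)=+1, (5|17)=-1; (−1)^{1·1·8}·(+1)^1·(-1)^1 = -1.
v=3: a=3^0·(≡1), b=3^-4·(≡1) mod 3; (1|3)=+1, (1|3)=+1; (−1)^{0·-4·1}·(+1)^-4·(+1)^0 = +1.
v=13: a=13^2·(≡11), b=13^3·(≡8) mod 13; (11|13)=-1, (8|13)=-1; (−1)^{2·3·6}·(-1)^3·(-1)^2 = -1.
v=7: a=7^-2·(≡3), b=7^-6·(≡3) mod 7; (3|7)=-1, (3|7)=-1; (−1)^{-2·-6·3}·(-1)^-6·(-1)^-2 = +1.
v=31: a=31^1·(≡21), b=31^1·(≡1) mod 31; (21|31)=-1, (1|31)=+1; (−1)^{1·1·15}·(-1)^1·(+1)^1 = +1.
v=∞: -6220181 < 0 and -376805 < 0  ⇒  (a,b)_∞ = -1.
v=29: a=29^5·(≡7), b=29^8·(≡18) mod 29; (7|29)=+1, (18|29)=-1; (−1)^{5·8·14}·(+1)^8·(-1)^5 = -1.
v=11: a=11^1·(≡8), b=11^3·(≡8) mod 11; (8|11)=-1, (8|11)=-1; (−1)^{1·3·5}·(-1)^3·(-1)^1 = -1.
v=37: a=37^5·(≡29), b=37^6·(≡33) mod 37; (29|37)=-1, (33|37)=+1; (−1)^{5·6·18}·(-1)^6·(+1)^5 = +1.
v=5: a=5^2·(≡4), b=5^3·(≡4) mod 5; (4|5)=+1, (4|5)=+1; (−1)^{2·3·2}·(+1)^3·(+1)^2 = +1.
v=2: v_2(a)=-8, v_2(b)=-6; units ≡ 3, 3 (mod 8); ε·ε+αω+βω = 1·1+-8·1+-6·1 ≡ 1  ⇒  (a,b)_2 = -1.
Ram(-6220181, -376805) = {2, 11, 13, 17, 29, ∞}; no ℚ_2-point on the conic.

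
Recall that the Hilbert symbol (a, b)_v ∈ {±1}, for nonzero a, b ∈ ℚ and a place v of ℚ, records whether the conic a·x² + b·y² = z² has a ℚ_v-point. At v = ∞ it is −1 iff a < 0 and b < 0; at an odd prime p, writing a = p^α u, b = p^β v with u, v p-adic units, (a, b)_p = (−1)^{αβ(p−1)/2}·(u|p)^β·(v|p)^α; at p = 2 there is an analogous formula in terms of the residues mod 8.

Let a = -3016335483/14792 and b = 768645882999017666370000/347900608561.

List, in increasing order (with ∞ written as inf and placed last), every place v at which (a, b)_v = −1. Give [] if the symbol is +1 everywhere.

(a, b) ≡ (-966, 357) mod (ℚ^×)²; places V = {2, 3, 5, 7, 11, 13, 17, 23, 29, 43, ∞}.
(a,b)_5: α=0, u≡1; β=4, v≡2 (mod 5); (1|5)=+1, (2|5)=-1; sign (−1)^0·+1^4·-1^0 = +1.
(a,b)_11: α=0, u≡6; β=-2, v≡4 (mod 11); (6|11)=-1, (4|11)=+1; sign (−1)^0·-1^-2·+1^0 = +1.
(a,b)_∞: sgn(-966)=−, sgn(357)=+, so +1.
(a,b)_2: α=-3, β=4; u≡5, v≡5 (mod 8); ε(u)ε(v)=0·0, αω(v)=-3·1, βω(u)=4·1; sum ≡ 1  ⇒  -1.
(a,b)_3: α=3, u≡2; β=9, v≡2 (mod 3); (2|3)=-1, (2|3)=-1; sign (−1)^1·-1^9·-1^3 = -1.
(a,b)_29: α=0, u≡9; β=-2, v≡5 (mod 29); (9|29)=+1, (5|29)=+1; sign (−1)^0·+1^-2·+1^0 = +1.
(a,b)_13: α=0, u≡9; β=2, v≡8 (mod 13); (9|13)=+1, (8|13)=-1; sign (−1)^0·+1^2·-1^0 = +1.
(a,b)_7: α=5, u≡4; β=5, v≡4 (mod 7); (4|7)=+1, (4|7)=+1; sign (−1)^1·+1^5·+1^5 = -1.
(a,b)_23: α=1, u≡12; β=4, v≡8 (mod 23); (12|23)=+1, (8|23)=+1; sign (−1)^0·+1^4·+1^1 = +1.
(a,b)_17: α=2, u≡10; β=3, v≡1 (mod 17); (10|17)=-1, (1|17)=+1; sign (−1)^0·-1^3·+1^2 = -1.
(a,b)_43: α=-2, u≡1; β=-4, v≡11 (mod 43); (1|43)=+1, (11|43)=+1; sign (−1)^0·+1^-4·+1^-2 = +1.
|Ram(-966, 357)| = 4, even; anisotropic at {2, 3, 7, 17}.

[2, 3, 7, 17]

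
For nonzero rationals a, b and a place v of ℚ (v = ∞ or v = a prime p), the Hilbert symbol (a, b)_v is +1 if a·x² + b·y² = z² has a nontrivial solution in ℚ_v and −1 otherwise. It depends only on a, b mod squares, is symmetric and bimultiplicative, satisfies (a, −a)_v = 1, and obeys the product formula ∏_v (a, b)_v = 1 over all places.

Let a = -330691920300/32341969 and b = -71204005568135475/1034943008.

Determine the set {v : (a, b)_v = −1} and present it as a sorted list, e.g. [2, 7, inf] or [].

[2, inf]

Mod squares: a ≡ -3, b ≡ -1302. Check v ∈ {∞, 2, 3, 5, 7, 11, 17, 31, 47}.
v=17: a=17^2·(≡11), b=17^2·(≡10) mod 17; (11|17)=-1, (10|17)=-1; (−1)^{2·2·8}·(-1)^2·(-1)^2 = +1.
v=31: a=31^2·(≡10), b=31^3·(≡2) mod 31; (10|31)=+1, (2|31)=+1; (−1)^{2·3·15}·(+1)^3·(+1)^2 = +1.
v=∞: -3 < 0 and -1302 < 0  ⇒  (a,b)_∞ = -1.
v=47: a=47^-2·(≡23), b=47^-2·(≡18) mod 47; (23|47)=-1, (18|47)=+1; (−1)^{-2·-2·23}·(-1)^-2·(+1)^-2 = +1.
v=3: a=3^5·(≡2), b=3^9·(≡1) mod 3; (2|3)=-1, (1|3)=+1; (−1)^{5·9·1}·(-1)^9·(+1)^5 = +1.
v=7: a=7^2·(≡1), b=7^5·(≡6) mod 7; (1|7)=+1, (6|7)=-1; (−1)^{2·5·3}·(+1)^5·(-1)^2 = +1.
v=11: a=11^-4·(≡8), b=11^-4·(≡10) mod 11; (8|11)=-1, (10|11)=-1; (−1)^{-4·-4·5}·(-1)^-4·(-1)^-4 = +1.
v=5: a=5^2·(≡2), b=5^2·(≡2) mod 5; (2|5)=-1, (2|5)=-1; (−1)^{2·2·2}·(-1)^2·(-1)^2 = +1.
v=2: v_2(a)=2, v_2(b)=-5; units ≡ 5, 5 (mod 8); ε·ε+αω+βω = 0·0+2·1+-5·1 ≡ 1  ⇒  (a,b)_2 = -1.
Ram(-3, -1302) = {2, ∞}; no ℚ_2-point on the conic.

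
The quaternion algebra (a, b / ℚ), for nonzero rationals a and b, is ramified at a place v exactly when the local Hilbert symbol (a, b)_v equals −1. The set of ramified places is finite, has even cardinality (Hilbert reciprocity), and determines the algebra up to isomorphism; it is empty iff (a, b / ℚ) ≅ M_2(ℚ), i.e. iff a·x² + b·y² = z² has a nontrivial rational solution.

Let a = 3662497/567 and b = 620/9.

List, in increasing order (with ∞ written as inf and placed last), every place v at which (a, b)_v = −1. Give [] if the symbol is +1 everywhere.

[2, 19, 23, 29]

Mod squares: a ≡ 88711, b ≡ 155. Check v ∈ {∞, 2, 3, 5, 7, 17, 19, 23, 29, 31}.
v=5: a=5^0·(≡1), b=5^1·(≡1) mod 5; (1|5)=+1, (1|5)=+1; (−1)^{0·1·2}·(+1)^1·(+1)^0 = +1.
v=2: v_2(a)=0, v_2(b)=2; units ≡ 7, 3 (mod 8); ε·ε+αω+βω = 1·1+0·1+2·0 ≡ 1  ⇒  (a,b)_2 = -1.
v=∞: 88711 > 0 and 155 > 0  ⇒  (a,b)_∞ = +1.
v=7: a=7^-1·(≡5), b=7^0·(≡2) mod 7; (5|7)=-1, (2|7)=+1; (−1)^{-1·0·3}·(-1)^0·(+1)^-1 = +1.
v=17: a=17^2·(≡7), b=17^0·(≡16) mod 17; (7|17)=-1, (16|17)=+1; (−1)^{2·0·8}·(-1)^0·(+1)^2 = +1.
v=3: a=3^-4·(≡1), b=3^-2·(≡2) mod 3; (1|3)=+1, (2|3)=-1; (−1)^{-4·-2·1}·(+1)^-2·(-1)^-4 = +1.
v=29: a=29^1·(≡18), b=29^0·(≡27) mod 29; (18|29)=-1, (27|29)=-1; (−1)^{1·0·14}·(-1)^0·(-1)^1 = -1.
v=19: a=19^1·(≡10), b=19^0·(≡14) mod 19; (10|19)=-1, (14|19)=-1; (−1)^{1·0·9}·(-1)^0·(-1)^1 = -1.
v=23: a=23^1·(≡16), b=23^0·(≡5) mod 23; (16|23)=+1, (5|23)=-1; (−1)^{1·0·11}·(+1)^0·(-1)^1 = -1.
v=31: a=31^0·(≡14), b=31^1·(≡16) mod 31; (14|31)=+1, (16|31)=+1; (−1)^{0·1·15}·(+1)^1·(+1)^0 = +1.
|Ram(88711, 155)| = 4, even; anisotropic at {2, 19, 23, 29}.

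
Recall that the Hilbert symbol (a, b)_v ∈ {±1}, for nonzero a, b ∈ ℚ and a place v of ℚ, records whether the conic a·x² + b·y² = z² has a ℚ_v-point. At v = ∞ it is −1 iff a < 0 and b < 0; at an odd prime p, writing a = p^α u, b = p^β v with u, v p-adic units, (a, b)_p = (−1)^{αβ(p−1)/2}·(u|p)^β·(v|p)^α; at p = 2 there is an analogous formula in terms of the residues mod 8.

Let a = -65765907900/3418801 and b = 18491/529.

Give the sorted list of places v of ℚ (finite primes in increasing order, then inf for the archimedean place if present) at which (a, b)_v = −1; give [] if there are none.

Mod squares: a ≡ -4991, b ≡ 11. Check v ∈ {∞, 2, 3, 5, 7, 11, 23, 31, 41, 43}.
v=41: a=41^0·(≡15), b=41^2·(≡28) mod 41; (15|41)=-1, (28|41)=-1; (−1)^{0·2·20}·(-1)^2·(-1)^0 = +1.
v=7: a=7^1·(≡2), b=7^0·(≡1) mod 7; (2|7)=+1, (1|7)=+1; (−1)^{1·0·3}·(+1)^0·(+1)^1 = +1.
v=23: a=23^1·(≡2), b=23^-2·(≡22) mod 23; (2|23)=+1, (22|23)=-1; (−1)^{1·-2·11}·(+1)^-2·(-1)^1 = -1.
v=5: a=5^2·(≡4), b=5^0·(≡4) mod 5; (4|5)=+1, (4|5)=+1; (−1)^{2·0·2}·(+1)^0·(+1)^2 = +1.
v=43: a=43^-4·(≡17), b=43^0·(≡10) mod 43; (17|43)=+1, (10|43)=+1; (−1)^{-4·0·21}·(+1)^0·(+1)^-4 = +1.
v=∞: -4991 < 0 and 11 > 0  ⇒  (a,b)_∞ = +1.
v=3: a=3^2·(≡1), b=3^0·(≡2) mod 3; (1|3)=+1, (2|3)=-1; (−1)^{2·0·1}·(+1)^0·(-1)^2 = +1.
v=2: v_2(a)=2, v_2(b)=0; units ≡ 1, 3 (mod 8); ε·ε+αω+βω = 0·1+2·1+0·0 ≡ 0  ⇒  (a,b)_2 = +1.
v=11: a=11^4·(≡5), b=11^1·(≡9) mod 11; (5|11)=+1, (9|11)=+1; (−1)^{4·1·5}·(+1)^1·(+1)^4 = +1.
v=31: a=31^1·(≡18), b=31^0·(≡23) mod 31; (18|31)=+1, (23|31)=-1; (−1)^{1·0·15}·(+1)^0·(-1)^1 = -1.
(-4991, 11 / ℚ) ramifies at {23, 31}: a division algebra.

[23, 31]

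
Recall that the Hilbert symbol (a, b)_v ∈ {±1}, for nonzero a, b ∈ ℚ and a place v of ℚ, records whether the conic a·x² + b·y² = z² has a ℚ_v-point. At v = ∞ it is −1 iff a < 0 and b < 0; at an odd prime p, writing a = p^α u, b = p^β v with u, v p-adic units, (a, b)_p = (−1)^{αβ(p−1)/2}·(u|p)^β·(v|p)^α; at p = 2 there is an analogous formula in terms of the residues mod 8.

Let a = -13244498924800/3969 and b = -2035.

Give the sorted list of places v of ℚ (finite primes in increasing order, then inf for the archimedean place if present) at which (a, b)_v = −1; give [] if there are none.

[5, 13, 37, inf]

Mod squares: a ≡ -13, b ≡ -2035. Check v ∈ {∞, 2, 3, 5, 7, 11, 13, 31, 37}.
v=13: a=13^1·(≡3), b=13^0·(≡6) mod 13; (3|13)=+1, (6|13)=-1; (−1)^{1·0·6}·(+1)^0·(-1)^1 = -1.
v=7: a=7^-2·(≡1), b=7^0·(≡2) mod 7; (1|7)=+1, (2|7)=+1; (−1)^{-2·0·3}·(+1)^0·(+1)^-2 = +1.
v=2: v_2(a)=8, v_2(b)=0; units ≡ 3, 5 (mod 8); ε·ε+αω+βω = 1·0+8·1+0·1 ≡ 0  ⇒  (a,b)_2 = +1.
v=31: a=31^2·(≡2), b=31^0·(≡11) mod 31; (2|31)=+1, (11|31)=-1; (−1)^{2·0·15}·(+1)^0·(-1)^2 = +1.
v=5: a=5^2·(≡2), b=5^1·(≡3) mod 5; (2|5)=-1, (3|5)=-1; (−1)^{2·1·2}·(-1)^1·(-1)^2 = -1.
v=∞: -13 < 0 and -2035 < 0  ⇒  (a,b)_∞ = -1.
v=11: a=11^2·(≡4), b=11^1·(≡2) mod 11; (4|11)=+1, (2|11)=-1; (−1)^{2·1·5}·(+1)^1·(-1)^2 = +1.
v=37: a=37^2·(≡24), b=37^1·(≡19) mod 37; (24|37)=-1, (19|37)=-1; (−1)^{2·1·18}·(-1)^1·(-1)^2 = -1.
v=3: a=3^-4·(≡2), b=3^0·(≡2) mod 3; (2|3)=-1, (2|3)=-1; (−1)^{-4·0·1}·(-1)^0·(-1)^-4 = +1.
|Ram(-13, -2035)| = 4, even; anisotropic at {5, 13, 37, ∞}.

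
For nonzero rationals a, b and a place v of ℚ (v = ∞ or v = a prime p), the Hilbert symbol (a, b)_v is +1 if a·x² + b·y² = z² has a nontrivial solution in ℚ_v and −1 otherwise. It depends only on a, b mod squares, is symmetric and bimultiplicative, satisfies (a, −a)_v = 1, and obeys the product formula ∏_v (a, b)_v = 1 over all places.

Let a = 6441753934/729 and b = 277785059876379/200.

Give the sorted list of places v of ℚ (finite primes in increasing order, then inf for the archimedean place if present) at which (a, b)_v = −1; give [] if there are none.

[11, 23, 29, 31]

Mod squares: a ≡ 454894, b ≡ 22678. Check v ∈ {∞, 2, 3, 5, 7, 11, 17, 23, 29, 31}.
v=31: a=31^1·(≡23), b=31^2·(≡23) mod 31; (23|31)=-1, (23|31)=-1; (−1)^{1·2·15}·(-1)^2·(-1)^1 = -1.
v=2: v_2(a)=1, v_2(b)=-3; units ≡ 7, 3 (mod 8); ε·ε+αω+βω = 1·1+1·1+-3·0 ≡ 0  ⇒  (a,b)_2 = +1.
v=11: a=11^1·(≡3), b=11^2·(≡8) mod 11; (3|11)=+1, (8|11)=-1; (−1)^{1·2·5}·(+1)^2·(-1)^1 = -1.
v=∞: 454894 > 0 and 22678 > 0  ⇒  (a,b)_∞ = +1.
v=17: a=17^2·(≡8), b=17^3·(≡2) mod 17; (8|17)=+1, (2|17)=+1; (−1)^{2·3·8}·(+1)^3·(+1)^2 = +1.
v=7: a=7^2·(≡5), b=7^0·(≡5) mod 7; (5|7)=-1, (5|7)=-1; (−1)^{2·0·3}·(-1)^0·(-1)^2 = +1.
v=5: a=5^0·(≡1), b=5^-2·(≡3) mod 5; (1|5)=+1, (3|5)=-1; (−1)^{0·-2·2}·(+1)^-2·(-1)^0 = +1.
v=3: a=3^-6·(≡1), b=3^6·(≡1) mod 3; (1|3)=+1, (1|3)=+1; (−1)^{-6·6·1}·(+1)^6·(+1)^-6 = +1.
v=23: a=23^1·(≡21), b=23^1·(≡10) mod 23; (21|23)=-1, (10|23)=-1; (−1)^{1·1·11}·(-1)^1·(-1)^1 = -1.
v=29: a=29^1·(≡15), b=29^1·(≡6) mod 29; (15|29)=-1, (6|29)=+1; (−1)^{1·1·14}·(-1)^1·(+1)^1 = -1.
|Ram(454894, 22678)| = 4, even; anisotropic at {11, 23, 29, 31}.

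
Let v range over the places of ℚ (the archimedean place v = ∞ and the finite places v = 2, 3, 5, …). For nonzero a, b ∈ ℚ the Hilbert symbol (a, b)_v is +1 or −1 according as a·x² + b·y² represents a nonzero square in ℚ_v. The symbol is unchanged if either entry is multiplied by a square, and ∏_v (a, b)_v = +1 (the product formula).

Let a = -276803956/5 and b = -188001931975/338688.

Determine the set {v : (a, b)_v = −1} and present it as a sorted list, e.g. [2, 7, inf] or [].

(a, b) ≡ (-2859545, -516477) mod (ℚ^×)²; places V = {2, 3, 5, 7, 11, 13, 17, 19, 29, 37, 41, ∞}.
(a,b)_19: α=0, u≡18; β=3, v≡5 (mod 19); (18|19)=-1, (5|19)=+1; sign (−1)^0·-1^3·+1^0 = -1.
(a,b)_37: α=1, u≡35; β=0, v≡6 (mod 37); (35|37)=-1, (6|37)=-1; sign (−1)^0·-1^0·-1^1 = -1.
(a,b)_17: α=0, u≡8; β=1, v≡1 (mod 17); (8|17)=+1, (1|17)=+1; sign (−1)^0·+1^1·+1^0 = +1.
(a,b)_5: α=-1, u≡4; β=2, v≡2 (mod 5); (4|5)=+1, (2|5)=-1; sign (−1)^0·+1^2·-1^-1 = -1.
(a,b)_2: α=2, β=-8; u≡7, v≡3 (mod 8); ε(u)ε(v)=1·1, αω(v)=2·1, βω(u)=-8·0; sum ≡ 1  ⇒  -1.
(a,b)_∞: sgn(-2859545)=−, sgn(-516477)=−, so -1.
(a,b)_3: α=0, u≡1; β=-3, v≡2 (mod 3); (1|3)=+1, (2|3)=-1; sign (−1)^0·+1^-3·-1^0 = +1.
(a,b)_41: α=1, u≡39; β=1, v≡9 (mod 41); (39|41)=+1, (9|41)=+1; sign (−1)^0·+1^1·+1^1 = +1.
(a,b)_13: α=1, u≡2; β=1, v≡4 (mod 13); (2|13)=-1, (4|13)=+1; sign (−1)^0·-1^1·+1^1 = -1.
(a,b)_7: α=0, u≡1; β=-2, v≡1 (mod 7); (1|7)=+1, (1|7)=+1; sign (−1)^0·+1^-2·+1^0 = +1.
(a,b)_11: α=2, u≡9; β=2, v≡6 (mod 11); (9|11)=+1, (6|11)=-1; sign (−1)^0·+1^2·-1^2 = +1.
(a,b)_29: α=1, u≡25; β=0, v≡5 (mod 29); (25|29)=+1, (5|29)=+1; sign (−1)^0·+1^0·+1^1 = +1.
Ram(-2859545, -516477) = {2, 5, 13, 19, 37, ∞}; no ℚ_2-point on the conic.

[2, 5, 13, 19, 37, inf]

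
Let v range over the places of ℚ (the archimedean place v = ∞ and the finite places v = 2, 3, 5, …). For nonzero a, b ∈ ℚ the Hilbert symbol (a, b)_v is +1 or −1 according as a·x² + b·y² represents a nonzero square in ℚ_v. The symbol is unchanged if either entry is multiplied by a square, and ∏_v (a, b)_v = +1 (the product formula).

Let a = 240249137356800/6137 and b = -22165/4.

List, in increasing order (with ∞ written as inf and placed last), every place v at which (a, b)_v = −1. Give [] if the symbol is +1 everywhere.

[3, 17]

(a, b) ≡ (452166, -22165) mod (ℚ^×)²; places V = {2, 3, 5, 11, 13, 17, 19, 31, ∞}.
(a,b)_2: α=13, β=-2; u≡3, v≡3 (mod 8); ε(u)ε(v)=1·1, αω(v)=13·1, βω(u)=-2·1; sum ≡ 0  ⇒  +1.
(a,b)_11: α=3, u≡6; β=1, v≡5 (mod 11); (6|11)=-1, (5|11)=+1; sign (−1)^1·-1^1·+1^3 = +1.
(a,b)_19: α=-2, u≡4; β=0, v≡2 (mod 19); (4|19)=+1, (2|19)=-1; sign (−1)^0·+1^0·-1^-2 = +1.
(a,b)_5: α=2, u≡1; β=1, v≡3 (mod 5); (1|5)=+1, (3|5)=-1; sign (−1)^0·+1^1·-1^2 = +1.
(a,b)_3: α=7, u≡2; β=0, v≡2 (mod 3); (2|3)=-1, (2|3)=-1; sign (−1)^0·-1^0·-1^7 = -1.
(a,b)_17: α=-1, u≡12; β=0, v≡5 (mod 17); (12|17)=-1, (5|17)=-1; sign (−1)^0·-1^0·-1^-1 = -1.
(a,b)_31: α=1, u≡19; β=1, v≡15 (mod 31); (19|31)=+1, (15|31)=-1; sign (−1)^1·+1^1·-1^1 = +1.
(a,b)_13: α=1, u≡6; β=1, v≡6 (mod 13); (6|13)=-1, (6|13)=-1; sign (−1)^0·-1^1·-1^1 = +1.
(a,b)_∞: sgn(452166)=+, sgn(-22165)=−, so +1.
|Ram(452166, -22165)| = 2, even; anisotropic at {3, 17}.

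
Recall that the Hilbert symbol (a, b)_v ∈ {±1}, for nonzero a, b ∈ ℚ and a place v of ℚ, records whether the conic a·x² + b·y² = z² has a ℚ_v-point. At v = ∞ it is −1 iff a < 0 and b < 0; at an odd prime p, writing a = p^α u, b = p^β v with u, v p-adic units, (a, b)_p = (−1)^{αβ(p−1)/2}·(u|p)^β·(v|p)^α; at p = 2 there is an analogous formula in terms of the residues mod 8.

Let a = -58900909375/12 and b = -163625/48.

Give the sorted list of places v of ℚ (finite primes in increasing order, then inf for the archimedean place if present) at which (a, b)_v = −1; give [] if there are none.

[7, 11, 17, inf]

(a, b) ≡ (-165, -19635) mod (ℚ^×)²; places V = {2, 3, 5, 7, 11, 17, ∞}.
(a,b)_7: α=2, u≡3; β=1, v≡2 (mod 7); (3|7)=-1, (2|7)=+1; sign (−1)^0·-1^1·+1^2 = -1.
(a,b)_∞: sgn(-165)=−, sgn(-19635)=−, so -1.
(a,b)_3: α=-1, u≡2; β=-1, v≡1 (mod 3); (2|3)=-1, (1|3)=+1; sign (−1)^1·-1^-1·+1^-1 = +1.
(a,b)_17: α=2, u≡6; β=1, v≡1 (mod 17); (6|17)=-1, (1|17)=+1; sign (−1)^0·-1^1·+1^2 = -1.
(a,b)_11: α=3, u≡7; β=1, v≡2 (mod 11); (7|11)=-1, (2|11)=-1; sign (−1)^1·-1^1·-1^3 = -1.
(a,b)_2: α=-2, β=-4; u≡3, v≡5 (mod 8); ε(u)ε(v)=1·0, αω(v)=-2·1, βω(u)=-4·1; sum ≡ 0  ⇒  +1.
(a,b)_5: α=5, u≡2; β=3, v≡2 (mod 5); (2|5)=-1, (2|5)=-1; sign (−1)^0·-1^3·-1^5 = +1.
Ram(-165, -19635) = {7, 11, 17, ∞}; no ℚ_7-point on the conic.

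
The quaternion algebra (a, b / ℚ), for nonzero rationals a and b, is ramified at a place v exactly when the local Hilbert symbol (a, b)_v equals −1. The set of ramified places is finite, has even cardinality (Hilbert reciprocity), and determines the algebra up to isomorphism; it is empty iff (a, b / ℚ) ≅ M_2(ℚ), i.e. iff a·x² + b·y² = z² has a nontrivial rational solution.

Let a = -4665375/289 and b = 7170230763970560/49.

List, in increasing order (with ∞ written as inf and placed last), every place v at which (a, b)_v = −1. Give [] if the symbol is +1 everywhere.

[11, 29]

(a, b) ≡ (-20735, 11310) mod (ℚ^×)²; places V = {2, 3, 5, 7, 11, 13, 17, 29, ∞}.
(a,b)_∞: sgn(-20735)=−, sgn(11310)=+, so +1.
(a,b)_13: α=1, u≡1; β=3, v≡4 (mod 13); (1|13)=+1, (4|13)=+1; sign (−1)^0·+1^3·+1^1 = +1.
(a,b)_7: α=0, u≡3; β=-2, v≡6 (mod 7); (3|7)=-1, (6|7)=-1; sign (−1)^0·-1^-2·-1^0 = +1.
(a,b)_29: α=1, u≡12; β=3, v≡13 (mod 29); (12|29)=-1, (13|29)=+1; sign (−1)^0·-1^3·+1^1 = -1.
(a,b)_11: α=1, u≡8; β=2, v≡2 (mod 11); (8|11)=-1, (2|11)=-1; sign (−1)^0·-1^2·-1^1 = -1.
(a,b)_17: α=-2, u≡3; β=0, v≡14 (mod 17); (3|17)=-1, (14|17)=-1; sign (−1)^0·-1^0·-1^-2 = +1.
(a,b)_3: α=2, u≡1; β=3, v≡2 (mod 3); (1|3)=+1, (2|3)=-1; sign (−1)^0·+1^3·-1^2 = +1.
(a,b)_2: α=0, β=13; u≡1, v≡7 (mod 8); ε(u)ε(v)=0·1, αω(v)=0·0, βω(u)=13·0; sum ≡ 0  ⇒  +1.
(a,b)_5: α=3, u≡3; β=1, v≡3 (mod 5); (3|5)=-1, (3|5)=-1; sign (−1)^0·-1^1·-1^3 = +1.
Ram(-20735, 11310) = {11, 29}; no ℚ_11-point on the conic.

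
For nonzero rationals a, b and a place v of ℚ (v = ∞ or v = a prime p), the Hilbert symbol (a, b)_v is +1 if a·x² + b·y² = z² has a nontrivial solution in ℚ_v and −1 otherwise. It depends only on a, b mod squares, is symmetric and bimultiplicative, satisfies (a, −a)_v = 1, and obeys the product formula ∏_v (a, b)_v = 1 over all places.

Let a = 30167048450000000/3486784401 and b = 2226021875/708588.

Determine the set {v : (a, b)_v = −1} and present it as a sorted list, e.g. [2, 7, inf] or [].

(a, b) ≡ (2, 105) mod (ℚ^×)²; places V = {2, 3, 5, 7, 11, 29, ∞}.
(a,b)_11: α=4, u≡7; β=2, v≡2 (mod 11); (7|11)=-1, (2|11)=-1; sign (−1)^0·-1^2·-1^4 = +1.
(a,b)_7: α=2, u≡2; β=1, v≡1 (mod 7); (2|7)=+1, (1|7)=+1; sign (−1)^0·+1^1·+1^2 = +1.
(a,b)_∞: sgn(2)=+, sgn(105)=+, so +1.
(a,b)_5: α=8, u≡2; β=5, v≡4 (mod 5); (2|5)=-1, (4|5)=+1; sign (−1)^0·-1^5·+1^8 = -1.
(a,b)_3: α=-20, u≡2; β=-11, v≡2 (mod 3); (2|3)=-1, (2|3)=-1; sign (−1)^0·-1^-11·-1^-20 = -1.
(a,b)_2: α=7, β=-2; u≡1, v≡1 (mod 8); ε(u)ε(v)=0·0, αω(v)=7·0, βω(u)=-2·0; sum ≡ 0  ⇒  +1.
(a,b)_29: α=2, u≡18; β=2, v≡8 (mod 29); (18|29)=-1, (8|29)=-1; sign (−1)^0·-1^2·-1^2 = +1.
Ram(2, 105) = {3, 5}; no ℚ_3-point on the conic.

[3, 5]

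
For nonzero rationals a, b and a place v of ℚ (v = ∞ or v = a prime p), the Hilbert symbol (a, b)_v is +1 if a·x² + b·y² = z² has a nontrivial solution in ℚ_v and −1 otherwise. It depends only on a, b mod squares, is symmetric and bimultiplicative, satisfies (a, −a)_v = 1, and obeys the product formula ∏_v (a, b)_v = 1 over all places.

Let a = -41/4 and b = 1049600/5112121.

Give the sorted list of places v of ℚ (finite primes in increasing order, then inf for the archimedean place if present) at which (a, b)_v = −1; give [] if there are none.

(a, b) ≡ (-41, 41) mod (ℚ^×)²; places V = {2, 5, 7, 17, 19, 41, ∞}.
(a,b)_7: α=0, u≡2; β=-2, v≡6 (mod 7); (2|7)=+1, (6|7)=-1; sign (−1)^0·+1^-2·-1^0 = +1.
(a,b)_2: α=-2, β=10; u≡7, v≡1 (mod 8); ε(u)ε(v)=1·0, αω(v)=-2·0, βω(u)=10·0; sum ≡ 0  ⇒  +1.
(a,b)_∞: sgn(-41)=−, sgn(41)=+, so +1.
(a,b)_19: α=0, u≡4; β=-2, v≡13 (mod 19); (4|19)=+1, (13|19)=-1; sign (−1)^0·+1^-2·-1^0 = +1.
(a,b)_41: α=1, u≡10; β=1, v≡5 (mod 41); (10|41)=+1, (5|41)=+1; sign (−1)^0·+1^1·+1^1 = +1.
(a,b)_5: α=0, u≡1; β=2, v≡4 (mod 5); (1|5)=+1, (4|5)=+1; sign (−1)^0·+1^2·+1^0 = +1.
(a,b)_17: α=0, u≡11; β=-2, v≡6 (mod 17); (11|17)=-1, (6|17)=-1; sign (−1)^0·-1^-2·-1^0 = +1.
Every local symbol is +1, so the conic -41·x² + 41·y² = z² has ℚ_v-points for all v and hence a ℚ-point; (a, b / ℚ) ≅ M_2(ℚ).

[]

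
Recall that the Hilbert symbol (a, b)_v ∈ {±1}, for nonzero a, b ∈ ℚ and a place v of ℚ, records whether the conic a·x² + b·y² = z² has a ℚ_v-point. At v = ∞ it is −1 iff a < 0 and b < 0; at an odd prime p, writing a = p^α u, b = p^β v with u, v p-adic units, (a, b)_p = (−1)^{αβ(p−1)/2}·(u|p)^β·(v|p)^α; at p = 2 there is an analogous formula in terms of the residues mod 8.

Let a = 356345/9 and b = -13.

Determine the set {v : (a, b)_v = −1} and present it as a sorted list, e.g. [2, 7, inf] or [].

Mod squares: a ≡ 2945, b ≡ -13. Check v ∈ {∞, 2, 3, 5, 11, 13, 19, 31}.
v=3: a=3^-2·(≡2), b=3^0·(≡2) mod 3; (2|3)=-1, (2|3)=-1; (−1)^{-2·0·1}·(-1)^0·(-1)^-2 = +1.
v=13: a=13^0·(≡6), b=13^1·(≡12) mod 13; (6|13)=-1, (12|13)=+1; (−1)^{0·1·6}·(-1)^1·(+1)^0 = -1.
v=19: a=19^1·(≡15), b=19^0·(≡6) mod 19; (15|19)=-1, (6|19)=+1; (−1)^{1·0·9}·(-1)^0·(+1)^1 = +1.
v=2: v_2(a)=0, v_2(b)=0; units ≡ 1, 3 (mod 8); ε·ε+αω+βω = 0·1+0·1+0·0 ≡ 0  ⇒  (a,b)_2 = +1.
v=5: a=5^1·(≡1), b=5^0·(≡2) mod 5; (1|5)=+1, (2|5)=-1; (−1)^{1·0·2}·(+1)^0·(-1)^1 = -1.
v=31: a=31^1·(≡20), b=31^0·(≡18) mod 31; (20|31)=+1, (18|31)=+1; (−1)^{1·0·15}·(+1)^0·(+1)^1 = +1.
v=11: a=11^2·(≡7), b=11^0·(≡9) mod 11; (7|11)=-1, (9|11)=+1; (−1)^{2·0·5}·(-1)^0·(+1)^2 = +1.
v=∞: 2945 > 0 and -13 < 0  ⇒  (a,b)_∞ = +1.
|Ram(2945, -13)| = 2, even; anisotropic at {5, 13}.

[5, 13]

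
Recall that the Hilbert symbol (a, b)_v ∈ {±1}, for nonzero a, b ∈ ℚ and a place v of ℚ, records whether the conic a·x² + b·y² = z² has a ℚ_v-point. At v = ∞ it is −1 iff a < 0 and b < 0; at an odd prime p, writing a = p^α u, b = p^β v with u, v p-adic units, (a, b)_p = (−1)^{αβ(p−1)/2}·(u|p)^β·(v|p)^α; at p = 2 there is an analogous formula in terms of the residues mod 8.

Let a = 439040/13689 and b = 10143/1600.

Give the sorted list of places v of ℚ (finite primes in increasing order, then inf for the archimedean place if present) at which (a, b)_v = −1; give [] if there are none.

[2, 5]

Mod squares: a ≡ 35, b ≡ 23. Check v ∈ {∞, 2, 3, 5, 7, 13, 23}.
v=3: a=3^-4·(≡2), b=3^2·(≡2) mod 3; (2|3)=-1, (2|3)=-1; (−1)^{-4·2·1}·(-1)^2·(-1)^-4 = +1.
v=5: a=5^1·(≡2), b=5^-2·(≡2) mod 5; (2|5)=-1, (2|5)=-1; (−1)^{1·-2·2}·(-1)^-2·(-1)^1 = -1.
v=7: a=7^3·(≡5), b=7^2·(≡1) mod 7; (5|7)=-1, (1|7)=+1; (−1)^{3·2·3}·(-1)^2·(+1)^3 = +1.
v=2: v_2(a)=8, v_2(b)=-6; units ≡ 3, 7 (mod 8); ε·ε+αω+βω = 1·1+8·0+-6·1 ≡ 1  ⇒  (a,b)_2 = -1.
v=23: a=23^0·(≡4), b=23^1·(≡18) mod 23; (4|23)=+1, (18|23)=+1; (−1)^{0·1·11}·(+1)^1·(+1)^0 = +1.
v=∞: 35 > 0 and 23 > 0  ⇒  (a,b)_∞ = +1.
v=13: a=13^-2·(≡10), b=13^0·(≡3) mod 13; (10|13)=+1, (3|13)=+1; (−1)^{-2·0·6}·(+1)^0·(+1)^-2 = +1.
Ram(35, 23) = {2, 5}; no ℚ_2-point on the conic.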